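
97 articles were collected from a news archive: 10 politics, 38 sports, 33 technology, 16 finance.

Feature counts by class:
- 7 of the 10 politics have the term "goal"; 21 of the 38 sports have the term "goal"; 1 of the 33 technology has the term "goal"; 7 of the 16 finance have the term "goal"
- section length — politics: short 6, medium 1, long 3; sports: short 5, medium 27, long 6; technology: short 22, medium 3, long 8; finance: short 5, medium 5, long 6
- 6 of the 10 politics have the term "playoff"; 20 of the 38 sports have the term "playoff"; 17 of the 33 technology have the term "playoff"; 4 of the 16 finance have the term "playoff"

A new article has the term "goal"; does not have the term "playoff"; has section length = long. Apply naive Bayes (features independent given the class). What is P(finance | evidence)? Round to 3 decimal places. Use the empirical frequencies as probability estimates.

politics: (10/97) × (7/10) × (3/10) × (4/10) ≈ 0.00865979
sports: (38/97) × (21/38) × (6/38) × (18/38) ≈ 0.0161921
technology: (33/97) × (1/33) × (8/33) × (16/33) ≈ 0.00121174
finance: (16/97) × (7/16) × (6/16) × (12/16) ≈ 0.0202964
P(finance | x) = 0.0202964 / 0.04636003 ≈ 0.438

0.438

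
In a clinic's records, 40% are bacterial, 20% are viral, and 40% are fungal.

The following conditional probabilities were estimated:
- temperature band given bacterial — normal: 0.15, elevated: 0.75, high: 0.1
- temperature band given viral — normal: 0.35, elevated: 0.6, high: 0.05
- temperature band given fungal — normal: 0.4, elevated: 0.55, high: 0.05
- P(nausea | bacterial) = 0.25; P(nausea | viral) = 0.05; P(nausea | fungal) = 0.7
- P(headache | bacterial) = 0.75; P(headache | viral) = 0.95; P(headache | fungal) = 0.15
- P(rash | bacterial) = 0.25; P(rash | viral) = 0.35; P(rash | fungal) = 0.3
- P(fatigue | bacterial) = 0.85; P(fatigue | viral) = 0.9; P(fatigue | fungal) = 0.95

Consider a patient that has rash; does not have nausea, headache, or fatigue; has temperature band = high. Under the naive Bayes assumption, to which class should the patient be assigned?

bacterial

bacterial: 0.4 × 0.1 × (1−0.25) × (1−0.75) × 0.25 × (1−0.85) = 0.00028125
viral: 0.2 × 0.05 × (1−0.05) × (1−0.95) × 0.35 × (1−0.9) = 0.000016625
fungal: 0.4 × 0.05 × (1−0.7) × (1−0.15) × 0.3 × (1−0.95) = 0.0000765
Highest score → bacterial.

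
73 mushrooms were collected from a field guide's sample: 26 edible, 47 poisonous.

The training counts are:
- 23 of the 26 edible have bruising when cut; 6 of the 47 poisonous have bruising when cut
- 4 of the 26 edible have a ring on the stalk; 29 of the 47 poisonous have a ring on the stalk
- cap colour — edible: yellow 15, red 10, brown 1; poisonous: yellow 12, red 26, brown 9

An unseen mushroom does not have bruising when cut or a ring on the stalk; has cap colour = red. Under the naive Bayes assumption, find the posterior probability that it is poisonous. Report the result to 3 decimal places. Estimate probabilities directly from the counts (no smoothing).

edible: (26/73) × (3/26) × (22/26) × (10/26) ≈ 0.0133744
poisonous: (47/73) × (41/47) × (18/47) × (26/47) ≈ 0.11899
P(poisonous | x) = 0.11899 / 0.1323644 ≈ 0.899

0.899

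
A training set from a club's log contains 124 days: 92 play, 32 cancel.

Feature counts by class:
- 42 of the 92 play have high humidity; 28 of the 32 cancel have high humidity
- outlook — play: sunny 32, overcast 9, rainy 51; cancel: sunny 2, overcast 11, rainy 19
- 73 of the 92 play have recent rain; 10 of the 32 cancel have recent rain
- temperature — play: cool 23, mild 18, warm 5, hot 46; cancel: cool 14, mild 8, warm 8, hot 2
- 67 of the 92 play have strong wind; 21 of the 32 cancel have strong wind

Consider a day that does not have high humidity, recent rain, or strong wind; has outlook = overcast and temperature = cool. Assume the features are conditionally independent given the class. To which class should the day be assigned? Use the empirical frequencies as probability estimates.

cancel

play: (92/124) × (50/92) × (9/92) × (19/92) × (23/92) × (25/92) ≈ 0.000553428
cancel: (32/124) × (4/32) × (11/32) × (22/32) × (14/32) × (11/32) ≈ 0.0011465
Highest score → cancel.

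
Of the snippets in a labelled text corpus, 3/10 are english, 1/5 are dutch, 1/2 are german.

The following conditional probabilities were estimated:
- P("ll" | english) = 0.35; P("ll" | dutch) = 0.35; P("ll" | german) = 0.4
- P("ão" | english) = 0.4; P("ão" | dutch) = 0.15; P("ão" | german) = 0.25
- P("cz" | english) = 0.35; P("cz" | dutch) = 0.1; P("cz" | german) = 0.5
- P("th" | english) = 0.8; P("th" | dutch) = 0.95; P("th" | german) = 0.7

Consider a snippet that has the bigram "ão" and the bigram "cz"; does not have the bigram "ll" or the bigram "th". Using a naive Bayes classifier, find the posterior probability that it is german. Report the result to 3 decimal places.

english: 0.3 × (1−0.35) × 0.4 × 0.35 × (1−0.8) = 0.00546
dutch: 0.2 × (1−0.35) × 0.15 × 0.1 × (1−0.95) = 0.0000975
german: 0.5 × (1−0.4) × 0.25 × 0.5 × (1−0.7) = 0.01125
P(german | x) = 0.01125 / 0.0168075 ≈ 0.669

0.669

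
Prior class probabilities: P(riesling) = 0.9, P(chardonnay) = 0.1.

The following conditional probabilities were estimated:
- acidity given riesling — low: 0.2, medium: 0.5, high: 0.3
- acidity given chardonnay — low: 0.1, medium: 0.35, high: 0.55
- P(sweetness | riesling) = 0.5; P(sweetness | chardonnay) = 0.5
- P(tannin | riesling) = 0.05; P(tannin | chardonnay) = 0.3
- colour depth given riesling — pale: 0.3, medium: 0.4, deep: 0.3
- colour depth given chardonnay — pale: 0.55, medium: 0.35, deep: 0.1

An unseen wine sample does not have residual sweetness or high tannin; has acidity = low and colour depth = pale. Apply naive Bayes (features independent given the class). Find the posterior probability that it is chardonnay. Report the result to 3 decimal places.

riesling: 0.9 × 0.2 × (1−0.5) × (1−0.05) × 0.3 = 0.02565
chardonnay: 0.1 × 0.1 × (1−0.5) × (1−0.3) × 0.55 = 0.001925
P(chardonnay | x) = 0.001925 / 0.027575 ≈ 0.070

0.070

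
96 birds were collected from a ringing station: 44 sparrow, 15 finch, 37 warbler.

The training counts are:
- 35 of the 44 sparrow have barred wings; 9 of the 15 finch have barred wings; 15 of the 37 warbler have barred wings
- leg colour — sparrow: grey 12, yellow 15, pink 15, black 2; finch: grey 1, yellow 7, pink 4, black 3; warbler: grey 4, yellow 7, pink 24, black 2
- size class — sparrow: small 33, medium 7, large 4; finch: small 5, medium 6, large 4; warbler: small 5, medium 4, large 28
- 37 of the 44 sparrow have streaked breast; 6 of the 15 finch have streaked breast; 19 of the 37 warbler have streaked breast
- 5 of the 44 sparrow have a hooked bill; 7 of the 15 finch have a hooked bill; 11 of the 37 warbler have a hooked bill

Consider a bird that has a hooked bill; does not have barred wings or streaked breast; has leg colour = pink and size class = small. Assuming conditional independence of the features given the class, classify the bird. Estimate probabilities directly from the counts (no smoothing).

sparrow: (44/96) × (9/44) × (15/44) × (33/44) × (7/44) × (5/44) ≈ 0.000433345
finch: (15/96) × (6/15) × (4/15) × (5/15) × (9/15) × (7/15) ≈ 0.00155556
warbler: (37/96) × (22/37) × (24/37) × (5/37) × (18/37) × (11/37) ≈ 0.0029053
Highest score → warbler.

warbler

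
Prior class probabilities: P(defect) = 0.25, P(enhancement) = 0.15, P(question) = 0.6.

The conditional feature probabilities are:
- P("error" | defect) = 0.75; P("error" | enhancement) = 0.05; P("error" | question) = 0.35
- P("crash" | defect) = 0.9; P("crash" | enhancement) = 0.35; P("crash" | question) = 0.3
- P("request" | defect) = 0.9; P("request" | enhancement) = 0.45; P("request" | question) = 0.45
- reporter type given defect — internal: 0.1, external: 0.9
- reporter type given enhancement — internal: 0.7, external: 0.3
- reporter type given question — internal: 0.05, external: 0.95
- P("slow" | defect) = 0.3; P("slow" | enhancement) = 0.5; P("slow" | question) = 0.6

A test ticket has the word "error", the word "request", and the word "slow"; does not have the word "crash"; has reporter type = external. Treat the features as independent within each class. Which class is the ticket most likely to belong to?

question

defect: 0.25 × 0.75 × (1−0.9) × 0.9 × 0.9 × 0.3 = 0.00455625
enhancement: 0.15 × 0.05 × (1−0.35) × 0.45 × 0.3 × 0.5 = 0.0003290625
question: 0.6 × 0.35 × (1−0.3) × 0.45 × 0.95 × 0.6 = 0.0377055
Highest score → question.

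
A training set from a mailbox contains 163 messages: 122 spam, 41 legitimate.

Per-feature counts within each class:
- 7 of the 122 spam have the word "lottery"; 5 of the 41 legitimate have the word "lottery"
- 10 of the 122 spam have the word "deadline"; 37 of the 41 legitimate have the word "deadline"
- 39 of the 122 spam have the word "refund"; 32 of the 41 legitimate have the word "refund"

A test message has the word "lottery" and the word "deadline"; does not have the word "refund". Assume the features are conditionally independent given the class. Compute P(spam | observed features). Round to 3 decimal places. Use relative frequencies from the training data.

0.283

spam: (122/163) × (7/122) × (10/122) × (83/122) ≈ 0.0023948
legitimate: (41/163) × (5/41) × (37/41) × (9/41) ≈ 0.00607658
P(spam | x) = 0.0023948 / 0.00847138 ≈ 0.283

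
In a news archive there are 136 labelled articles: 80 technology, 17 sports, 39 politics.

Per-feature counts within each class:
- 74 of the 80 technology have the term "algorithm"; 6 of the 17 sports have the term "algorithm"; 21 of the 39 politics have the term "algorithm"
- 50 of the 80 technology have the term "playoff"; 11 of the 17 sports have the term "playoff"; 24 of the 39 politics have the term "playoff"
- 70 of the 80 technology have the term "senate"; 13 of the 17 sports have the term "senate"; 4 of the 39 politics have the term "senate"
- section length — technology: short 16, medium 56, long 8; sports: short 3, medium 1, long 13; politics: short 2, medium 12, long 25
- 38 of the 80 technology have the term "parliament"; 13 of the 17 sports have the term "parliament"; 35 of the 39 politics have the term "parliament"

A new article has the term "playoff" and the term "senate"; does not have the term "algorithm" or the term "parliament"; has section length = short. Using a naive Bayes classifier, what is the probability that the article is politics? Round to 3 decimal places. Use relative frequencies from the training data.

technology: (80/136) × (6/80) × (50/80) × (70/80) × (16/80) × (42/80) ≈ 0.00253332
sports: (17/136) × (11/17) × (11/17) × (13/17) × (3/17) × (4/17) ≈ 0.00166179
politics: (39/136) × (18/39) × (24/39) × (4/39) × (2/39) × (4/39) ≈ 0.0000439376
P(politics | x) = 0.0000439376 / 0.0042390476 ≈ 0.010

0.010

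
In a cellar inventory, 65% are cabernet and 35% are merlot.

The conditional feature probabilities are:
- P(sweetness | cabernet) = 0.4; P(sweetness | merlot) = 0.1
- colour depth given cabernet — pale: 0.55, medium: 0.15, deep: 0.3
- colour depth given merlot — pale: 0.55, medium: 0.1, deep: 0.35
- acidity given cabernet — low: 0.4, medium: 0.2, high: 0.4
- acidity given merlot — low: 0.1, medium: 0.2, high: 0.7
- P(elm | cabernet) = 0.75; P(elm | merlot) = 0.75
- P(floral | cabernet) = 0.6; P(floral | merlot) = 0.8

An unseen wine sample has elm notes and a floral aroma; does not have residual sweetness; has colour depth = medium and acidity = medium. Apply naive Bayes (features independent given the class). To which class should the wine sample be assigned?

cabernet

cabernet: 0.65 × (1−0.4) × 0.15 × 0.2 × 0.75 × 0.6 = 0.005265
merlot: 0.35 × (1−0.1) × 0.1 × 0.2 × 0.75 × 0.8 = 0.00378
Highest score → cabernet.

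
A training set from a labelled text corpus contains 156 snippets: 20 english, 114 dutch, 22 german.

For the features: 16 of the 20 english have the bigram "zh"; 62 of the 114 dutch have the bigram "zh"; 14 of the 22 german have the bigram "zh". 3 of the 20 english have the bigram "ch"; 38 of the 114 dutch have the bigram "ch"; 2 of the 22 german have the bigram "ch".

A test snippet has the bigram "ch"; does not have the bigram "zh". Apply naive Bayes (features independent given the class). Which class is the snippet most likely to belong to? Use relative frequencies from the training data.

dutch

english: (20/156) × (4/20) × (3/20) ≈ 0.00384615
dutch: (114/156) × (52/114) × (38/114) ≈ 0.111111
german: (22/156) × (8/22) × (2/22) ≈ 0.004662
Highest score → dutch.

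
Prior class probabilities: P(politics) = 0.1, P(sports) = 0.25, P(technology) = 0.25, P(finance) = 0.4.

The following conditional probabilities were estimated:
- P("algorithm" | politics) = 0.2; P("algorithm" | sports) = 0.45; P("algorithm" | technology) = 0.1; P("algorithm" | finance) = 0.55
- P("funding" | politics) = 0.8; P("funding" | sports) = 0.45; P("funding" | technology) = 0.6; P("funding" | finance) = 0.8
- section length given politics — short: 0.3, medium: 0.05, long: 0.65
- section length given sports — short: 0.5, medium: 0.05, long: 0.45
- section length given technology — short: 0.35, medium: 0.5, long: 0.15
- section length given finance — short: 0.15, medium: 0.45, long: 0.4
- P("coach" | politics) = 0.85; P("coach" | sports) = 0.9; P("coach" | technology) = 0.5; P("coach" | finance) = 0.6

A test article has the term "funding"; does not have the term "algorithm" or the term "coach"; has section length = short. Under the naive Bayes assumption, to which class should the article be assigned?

politics: 0.1 × (1−0.2) × 0.8 × 0.3 × (1−0.85) = 0.00288
sports: 0.25 × (1−0.45) × 0.45 × 0.5 × (1−0.9) = 0.00309375
technology: 0.25 × (1−0.1) × 0.6 × 0.35 × (1−0.5) = 0.023625
finance: 0.4 × (1−0.55) × 0.8 × 0.15 × (1−0.6) = 0.00864
Highest score → technology.

technology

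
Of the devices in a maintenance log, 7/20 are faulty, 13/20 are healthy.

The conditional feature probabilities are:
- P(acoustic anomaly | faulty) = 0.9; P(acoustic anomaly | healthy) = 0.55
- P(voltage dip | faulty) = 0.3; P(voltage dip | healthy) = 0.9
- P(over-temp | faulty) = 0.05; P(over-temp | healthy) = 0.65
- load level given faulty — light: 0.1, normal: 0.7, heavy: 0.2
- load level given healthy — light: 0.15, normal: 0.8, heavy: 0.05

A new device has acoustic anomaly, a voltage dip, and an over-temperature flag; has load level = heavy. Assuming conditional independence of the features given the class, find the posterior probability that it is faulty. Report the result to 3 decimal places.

faulty: 0.35 × 0.9 × 0.3 × 0.05 × 0.2 = 0.000945
healthy: 0.65 × 0.55 × 0.9 × 0.65 × 0.05 = 0.010456875
P(faulty | x) = 0.000945 / 0.011401875 ≈ 0.083

0.083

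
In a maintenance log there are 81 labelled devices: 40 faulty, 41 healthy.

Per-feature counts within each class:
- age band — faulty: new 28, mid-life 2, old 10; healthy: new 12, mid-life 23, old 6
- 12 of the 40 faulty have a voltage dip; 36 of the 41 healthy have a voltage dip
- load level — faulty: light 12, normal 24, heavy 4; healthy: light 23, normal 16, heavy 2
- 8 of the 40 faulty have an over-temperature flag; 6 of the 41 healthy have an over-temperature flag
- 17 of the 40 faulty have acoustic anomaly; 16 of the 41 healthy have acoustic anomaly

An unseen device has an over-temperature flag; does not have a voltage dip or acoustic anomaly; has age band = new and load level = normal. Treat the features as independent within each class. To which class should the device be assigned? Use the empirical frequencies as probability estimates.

faulty: (40/81) × (28/40) × (28/40) × (24/40) × (8/40) × (23/40) ≈ 0.0166963
healthy: (41/81) × (12/41) × (5/41) × (16/41) × (6/41) × (25/41) ≈ 0.000629132
Highest score → faulty.

faulty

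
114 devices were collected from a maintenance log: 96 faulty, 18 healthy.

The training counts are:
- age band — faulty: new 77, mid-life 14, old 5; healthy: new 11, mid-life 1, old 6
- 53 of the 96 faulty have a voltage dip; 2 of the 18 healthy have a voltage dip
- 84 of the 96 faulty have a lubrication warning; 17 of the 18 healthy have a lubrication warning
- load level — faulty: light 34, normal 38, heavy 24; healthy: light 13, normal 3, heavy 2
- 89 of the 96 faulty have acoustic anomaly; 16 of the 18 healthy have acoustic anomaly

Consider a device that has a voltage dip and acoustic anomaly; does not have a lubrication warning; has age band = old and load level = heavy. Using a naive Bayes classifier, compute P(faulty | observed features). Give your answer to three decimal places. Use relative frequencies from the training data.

0.956

faulty: (96/114) × (5/96) × (53/96) × (12/96) × (24/96) × (89/96) ≈ 0.000701518
healthy: (18/114) × (6/18) × (2/18) × (1/18) × (2/18) × (16/18) ≈ 0.0000320875
P(faulty | x) = 0.000701518 / 0.0007336055 ≈ 0.956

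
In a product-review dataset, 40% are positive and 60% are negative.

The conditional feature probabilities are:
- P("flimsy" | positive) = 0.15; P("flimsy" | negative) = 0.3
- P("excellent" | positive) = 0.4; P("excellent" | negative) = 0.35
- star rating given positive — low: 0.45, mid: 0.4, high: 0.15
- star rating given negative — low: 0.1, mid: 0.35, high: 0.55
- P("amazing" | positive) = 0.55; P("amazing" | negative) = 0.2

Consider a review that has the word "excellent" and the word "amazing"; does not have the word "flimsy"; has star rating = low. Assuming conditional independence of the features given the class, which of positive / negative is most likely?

positive

positive: 0.4 × (1−0.15) × 0.4 × 0.45 × 0.55 = 0.03366
negative: 0.6 × (1−0.3) × 0.35 × 0.1 × 0.2 = 0.00294
Highest score → positive.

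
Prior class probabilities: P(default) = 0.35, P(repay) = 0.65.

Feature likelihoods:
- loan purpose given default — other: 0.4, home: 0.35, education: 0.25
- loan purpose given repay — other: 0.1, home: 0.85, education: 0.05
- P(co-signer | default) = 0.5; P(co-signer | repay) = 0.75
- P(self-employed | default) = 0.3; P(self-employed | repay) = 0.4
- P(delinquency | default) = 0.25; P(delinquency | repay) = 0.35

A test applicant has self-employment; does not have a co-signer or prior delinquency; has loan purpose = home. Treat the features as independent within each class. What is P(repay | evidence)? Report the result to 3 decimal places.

0.723

default: 0.35 × 0.35 × (1−0.5) × 0.3 × (1−0.25) = 0.01378125
repay: 0.65 × 0.85 × (1−0.75) × 0.4 × (1−0.35) = 0.0359125
P(repay | x) = 0.0359125 / 0.04969375 ≈ 0.723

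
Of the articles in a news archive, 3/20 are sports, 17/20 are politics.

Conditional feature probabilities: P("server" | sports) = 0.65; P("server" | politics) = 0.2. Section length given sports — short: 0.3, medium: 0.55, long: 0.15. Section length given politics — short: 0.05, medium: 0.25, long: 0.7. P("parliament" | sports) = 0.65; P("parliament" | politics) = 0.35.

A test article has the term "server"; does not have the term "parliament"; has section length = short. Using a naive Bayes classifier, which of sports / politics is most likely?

sports: 0.15 × 0.65 × 0.3 × (1−0.65) = 0.0102375
politics: 0.85 × 0.2 × 0.05 × (1−0.35) = 0.005525
Highest score → sports.

sports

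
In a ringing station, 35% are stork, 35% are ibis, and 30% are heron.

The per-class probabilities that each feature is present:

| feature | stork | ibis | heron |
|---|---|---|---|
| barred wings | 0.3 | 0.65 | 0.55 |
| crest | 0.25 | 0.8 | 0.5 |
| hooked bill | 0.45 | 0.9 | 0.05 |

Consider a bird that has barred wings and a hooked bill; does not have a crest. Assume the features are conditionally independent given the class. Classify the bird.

ibis

stork: 0.35 × 0.3 × (1−0.25) × 0.45 = 0.0354375
ibis: 0.35 × 0.65 × (1−0.8) × 0.9 = 0.04095
heron: 0.3 × 0.55 × (1−0.5) × 0.05 = 0.004125
Highest score → ibis.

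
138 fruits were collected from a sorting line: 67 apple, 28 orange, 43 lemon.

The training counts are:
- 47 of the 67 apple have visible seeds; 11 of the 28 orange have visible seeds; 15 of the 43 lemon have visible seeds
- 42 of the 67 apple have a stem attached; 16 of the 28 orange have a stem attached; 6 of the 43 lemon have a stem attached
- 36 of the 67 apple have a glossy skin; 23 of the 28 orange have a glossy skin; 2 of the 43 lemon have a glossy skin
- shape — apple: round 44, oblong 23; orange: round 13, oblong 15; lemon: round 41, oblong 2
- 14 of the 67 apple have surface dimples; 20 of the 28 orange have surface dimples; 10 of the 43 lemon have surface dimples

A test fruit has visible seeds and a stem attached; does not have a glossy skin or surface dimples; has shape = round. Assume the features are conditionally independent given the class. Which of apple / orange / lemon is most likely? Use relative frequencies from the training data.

apple: (67/138) × (47/67) × (42/67) × (31/67) × (44/67) × (53/67) ≈ 0.0513167
orange: (28/138) × (11/28) × (16/28) × (5/28) × (13/28) × (8/28) ≈ 0.00107896
lemon: (43/138) × (15/43) × (6/43) × (41/43) × (41/43) × (33/43) ≈ 0.0105821
Highest score → apple.

apple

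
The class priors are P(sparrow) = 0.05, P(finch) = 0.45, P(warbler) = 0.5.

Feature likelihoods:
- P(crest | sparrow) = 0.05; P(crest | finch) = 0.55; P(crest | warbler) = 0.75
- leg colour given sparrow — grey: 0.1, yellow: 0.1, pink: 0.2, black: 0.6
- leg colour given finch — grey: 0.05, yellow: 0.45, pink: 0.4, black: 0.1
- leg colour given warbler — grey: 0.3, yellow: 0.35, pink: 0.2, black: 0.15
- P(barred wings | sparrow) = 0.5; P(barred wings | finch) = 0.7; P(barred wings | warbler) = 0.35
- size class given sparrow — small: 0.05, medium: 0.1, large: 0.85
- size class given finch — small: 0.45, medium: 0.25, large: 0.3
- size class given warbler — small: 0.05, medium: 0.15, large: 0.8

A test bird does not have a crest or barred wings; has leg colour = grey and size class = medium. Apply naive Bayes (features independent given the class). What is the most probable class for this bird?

warbler

sparrow: 0.05 × (1−0.05) × 0.1 × (1−0.5) × 0.1 = 0.0002375
finch: 0.45 × (1−0.55) × 0.05 × (1−0.7) × 0.25 = 0.000759375
warbler: 0.5 × (1−0.75) × 0.3 × (1−0.35) × 0.15 = 0.00365625
Highest score → warbler.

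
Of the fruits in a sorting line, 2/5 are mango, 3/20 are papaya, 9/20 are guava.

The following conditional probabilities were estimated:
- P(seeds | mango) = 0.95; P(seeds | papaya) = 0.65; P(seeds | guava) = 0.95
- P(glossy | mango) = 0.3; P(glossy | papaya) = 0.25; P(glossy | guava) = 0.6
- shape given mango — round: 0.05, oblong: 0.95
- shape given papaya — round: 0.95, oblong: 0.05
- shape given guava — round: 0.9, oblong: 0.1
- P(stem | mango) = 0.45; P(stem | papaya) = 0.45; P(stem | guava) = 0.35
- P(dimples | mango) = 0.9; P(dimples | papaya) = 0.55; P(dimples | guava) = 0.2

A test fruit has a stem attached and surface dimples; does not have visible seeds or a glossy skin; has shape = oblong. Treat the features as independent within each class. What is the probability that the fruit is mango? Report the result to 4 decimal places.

0.9073

mango: 0.4 × (1−0.95) × (1−0.3) × 0.95 × 0.45 × 0.9 = 0.0053865
papaya: 0.15 × (1−0.65) × (1−0.25) × 0.05 × 0.45 × 0.55 = 0.000487265625
guava: 0.45 × (1−0.95) × (1−0.6) × 0.1 × 0.35 × 0.2 = 0.000063
P(mango | x) = 0.0053865 / 0.005936765625 ≈ 0.9073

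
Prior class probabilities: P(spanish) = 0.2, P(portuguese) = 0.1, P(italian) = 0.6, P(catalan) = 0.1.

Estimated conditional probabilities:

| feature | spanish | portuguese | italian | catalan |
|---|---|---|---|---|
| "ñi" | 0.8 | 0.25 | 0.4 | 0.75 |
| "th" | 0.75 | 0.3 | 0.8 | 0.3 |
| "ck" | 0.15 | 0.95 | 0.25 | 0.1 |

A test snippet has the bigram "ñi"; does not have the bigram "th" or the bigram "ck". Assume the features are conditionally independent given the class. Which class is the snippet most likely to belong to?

catalan

spanish: 0.2 × 0.8 × (1−0.75) × (1−0.15) = 0.034
portuguese: 0.1 × 0.25 × (1−0.3) × (1−0.95) = 0.000875
italian: 0.6 × 0.4 × (1−0.8) × (1−0.25) = 0.036
catalan: 0.1 × 0.75 × (1−0.3) × (1−0.1) = 0.04725
Highest score → catalan.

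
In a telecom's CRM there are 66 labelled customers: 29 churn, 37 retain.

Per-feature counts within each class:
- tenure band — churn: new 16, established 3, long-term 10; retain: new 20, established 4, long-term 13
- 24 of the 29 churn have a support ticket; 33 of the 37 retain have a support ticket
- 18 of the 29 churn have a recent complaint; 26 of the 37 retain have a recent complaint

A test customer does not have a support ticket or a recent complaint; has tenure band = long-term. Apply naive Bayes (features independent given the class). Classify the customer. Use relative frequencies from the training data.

churn

churn: (29/66) × (10/29) × (5/29) × (11/29) ≈ 0.00990884
retain: (37/66) × (13/37) × (4/37) × (11/37) ≈ 0.00633065
Highest score → churn.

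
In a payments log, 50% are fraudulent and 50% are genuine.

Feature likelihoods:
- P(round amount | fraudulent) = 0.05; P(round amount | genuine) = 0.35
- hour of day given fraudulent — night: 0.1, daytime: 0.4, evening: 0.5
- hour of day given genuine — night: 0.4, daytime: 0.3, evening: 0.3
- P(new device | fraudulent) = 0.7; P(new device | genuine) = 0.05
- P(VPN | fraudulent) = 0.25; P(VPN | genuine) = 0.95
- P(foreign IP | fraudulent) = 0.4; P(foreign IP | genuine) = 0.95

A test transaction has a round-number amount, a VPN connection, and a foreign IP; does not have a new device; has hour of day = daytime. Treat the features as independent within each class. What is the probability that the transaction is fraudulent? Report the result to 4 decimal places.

0.0066

fraudulent: 0.5 × 0.05 × 0.4 × (1−0.7) × 0.25 × 0.4 = 0.0003
genuine: 0.5 × 0.35 × 0.3 × (1−0.05) × 0.95 × 0.95 = 0.0450121875
P(fraudulent | x) = 0.0003 / 0.0453121875 ≈ 0.0066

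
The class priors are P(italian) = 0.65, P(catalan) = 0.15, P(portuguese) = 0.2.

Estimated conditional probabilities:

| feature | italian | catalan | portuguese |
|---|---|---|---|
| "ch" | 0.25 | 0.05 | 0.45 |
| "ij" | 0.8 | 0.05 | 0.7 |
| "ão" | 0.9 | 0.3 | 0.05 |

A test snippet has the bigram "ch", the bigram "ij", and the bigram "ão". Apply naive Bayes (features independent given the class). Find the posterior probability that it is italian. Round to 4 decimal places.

italian: 0.65 × 0.25 × 0.8 × 0.9 = 0.117
catalan: 0.15 × 0.05 × 0.05 × 0.3 = 0.0001125
portuguese: 0.2 × 0.45 × 0.7 × 0.05 = 0.00315
P(italian | x) = 0.117 / 0.1202625 ≈ 0.9729

0.9729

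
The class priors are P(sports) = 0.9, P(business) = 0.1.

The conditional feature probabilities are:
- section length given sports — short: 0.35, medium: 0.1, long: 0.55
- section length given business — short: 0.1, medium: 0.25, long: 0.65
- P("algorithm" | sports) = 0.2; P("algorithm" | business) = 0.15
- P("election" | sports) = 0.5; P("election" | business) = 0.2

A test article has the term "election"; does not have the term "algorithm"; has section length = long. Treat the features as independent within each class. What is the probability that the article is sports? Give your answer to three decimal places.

0.947

sports: 0.9 × 0.55 × (1−0.2) × 0.5 = 0.198
business: 0.1 × 0.65 × (1−0.15) × 0.2 = 0.01105
P(sports | x) = 0.198 / 0.20905 ≈ 0.947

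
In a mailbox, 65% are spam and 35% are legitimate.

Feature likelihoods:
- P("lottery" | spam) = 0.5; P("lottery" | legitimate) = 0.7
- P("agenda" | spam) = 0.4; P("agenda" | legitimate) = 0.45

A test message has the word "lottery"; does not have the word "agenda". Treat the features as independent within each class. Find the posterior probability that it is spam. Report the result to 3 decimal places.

spam: 0.65 × 0.5 × (1−0.4) = 0.195
legitimate: 0.35 × 0.7 × (1−0.45) = 0.13475
P(spam | x) = 0.195 / 0.32975 ≈ 0.591

0.591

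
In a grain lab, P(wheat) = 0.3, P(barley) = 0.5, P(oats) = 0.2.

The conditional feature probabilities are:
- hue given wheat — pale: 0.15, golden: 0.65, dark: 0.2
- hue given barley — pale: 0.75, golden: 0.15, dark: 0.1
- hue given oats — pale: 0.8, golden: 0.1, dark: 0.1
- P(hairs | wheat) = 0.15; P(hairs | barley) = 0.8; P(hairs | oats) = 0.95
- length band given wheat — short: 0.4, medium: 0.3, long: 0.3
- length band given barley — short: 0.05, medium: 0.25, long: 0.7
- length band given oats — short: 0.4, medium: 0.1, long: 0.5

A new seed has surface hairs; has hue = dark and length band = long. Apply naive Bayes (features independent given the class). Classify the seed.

wheat: 0.3 × 0.2 × 0.15 × 0.3 = 0.0027
barley: 0.5 × 0.1 × 0.8 × 0.7 = 0.028
oats: 0.2 × 0.1 × 0.95 × 0.5 = 0.0095
Highest score → barley.

barley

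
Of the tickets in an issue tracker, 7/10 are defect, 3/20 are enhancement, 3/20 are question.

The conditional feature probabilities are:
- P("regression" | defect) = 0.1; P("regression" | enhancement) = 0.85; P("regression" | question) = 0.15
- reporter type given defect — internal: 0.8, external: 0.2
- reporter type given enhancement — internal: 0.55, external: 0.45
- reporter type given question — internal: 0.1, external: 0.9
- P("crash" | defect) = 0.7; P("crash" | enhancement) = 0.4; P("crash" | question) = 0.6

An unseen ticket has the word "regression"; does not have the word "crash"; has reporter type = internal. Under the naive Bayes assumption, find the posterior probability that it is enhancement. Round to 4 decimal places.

defect: 0.7 × 0.1 × 0.8 × (1−0.7) = 0.0168
enhancement: 0.15 × 0.85 × 0.55 × (1−0.4) = 0.042075
question: 0.15 × 0.15 × 0.1 × (1−0.6) = 0.0009
P(enhancement | x) = 0.042075 / 0.059775 ≈ 0.7039

0.7039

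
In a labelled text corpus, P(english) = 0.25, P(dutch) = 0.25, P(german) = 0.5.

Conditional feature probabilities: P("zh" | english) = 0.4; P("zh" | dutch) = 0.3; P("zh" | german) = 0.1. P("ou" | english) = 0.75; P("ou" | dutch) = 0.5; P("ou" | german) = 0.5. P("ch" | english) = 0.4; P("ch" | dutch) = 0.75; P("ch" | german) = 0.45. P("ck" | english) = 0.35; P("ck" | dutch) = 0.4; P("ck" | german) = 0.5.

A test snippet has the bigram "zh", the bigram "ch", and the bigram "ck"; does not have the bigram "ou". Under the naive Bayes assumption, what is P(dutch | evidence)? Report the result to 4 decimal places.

0.5521

english: 0.25 × 0.4 × (1−0.75) × 0.4 × 0.35 = 0.0035
dutch: 0.25 × 0.3 × (1−0.5) × 0.75 × 0.4 = 0.01125
german: 0.5 × 0.1 × (1−0.5) × 0.45 × 0.5 = 0.005625
P(dutch | x) = 0.01125 / 0.020375 ≈ 0.5521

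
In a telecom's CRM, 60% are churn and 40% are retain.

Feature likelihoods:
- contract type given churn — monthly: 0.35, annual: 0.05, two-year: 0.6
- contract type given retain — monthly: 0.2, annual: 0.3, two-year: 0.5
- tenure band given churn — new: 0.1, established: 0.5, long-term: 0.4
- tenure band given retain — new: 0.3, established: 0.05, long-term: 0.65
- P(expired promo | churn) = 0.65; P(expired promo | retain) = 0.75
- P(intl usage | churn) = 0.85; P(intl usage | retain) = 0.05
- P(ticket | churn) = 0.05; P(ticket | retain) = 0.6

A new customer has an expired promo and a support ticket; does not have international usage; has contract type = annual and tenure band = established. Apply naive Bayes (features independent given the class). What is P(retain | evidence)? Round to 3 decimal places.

churn: 0.6 × 0.05 × 0.5 × 0.65 × (1−0.85) × 0.05 = 0.000073125
retain: 0.4 × 0.3 × 0.05 × 0.75 × (1−0.05) × 0.6 = 0.002565
P(retain | x) = 0.002565 / 0.002638125 ≈ 0.972

0.972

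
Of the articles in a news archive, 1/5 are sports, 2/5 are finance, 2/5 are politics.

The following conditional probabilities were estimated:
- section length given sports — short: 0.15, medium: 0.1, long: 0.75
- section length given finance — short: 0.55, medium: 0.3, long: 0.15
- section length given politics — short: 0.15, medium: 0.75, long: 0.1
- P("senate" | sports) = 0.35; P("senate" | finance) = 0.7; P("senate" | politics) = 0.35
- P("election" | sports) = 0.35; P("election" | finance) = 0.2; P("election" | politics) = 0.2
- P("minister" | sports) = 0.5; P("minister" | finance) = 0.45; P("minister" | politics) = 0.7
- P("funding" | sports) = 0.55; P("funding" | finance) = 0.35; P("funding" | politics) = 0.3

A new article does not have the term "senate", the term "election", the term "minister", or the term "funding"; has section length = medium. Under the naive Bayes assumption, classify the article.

politics

sports: 0.2 × 0.1 × (1−0.35) × (1−0.35) × (1−0.5) × (1−0.55) = 0.00190125
finance: 0.4 × 0.3 × (1−0.7) × (1−0.2) × (1−0.45) × (1−0.35) = 0.010296
politics: 0.4 × 0.75 × (1−0.35) × (1−0.2) × (1−0.7) × (1−0.3) = 0.03276
Highest score → politics.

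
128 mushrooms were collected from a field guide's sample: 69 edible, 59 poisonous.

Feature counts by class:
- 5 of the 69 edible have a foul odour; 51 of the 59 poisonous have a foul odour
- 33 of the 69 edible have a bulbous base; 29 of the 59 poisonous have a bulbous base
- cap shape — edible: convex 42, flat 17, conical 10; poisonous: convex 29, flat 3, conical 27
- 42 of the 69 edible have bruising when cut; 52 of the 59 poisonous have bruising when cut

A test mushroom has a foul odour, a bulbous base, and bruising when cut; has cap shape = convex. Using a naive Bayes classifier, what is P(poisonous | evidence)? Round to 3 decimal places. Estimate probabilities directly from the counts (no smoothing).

0.925

edible: (69/128) × (5/69) × (33/69) × (42/69) × (42/69) ≈ 0.0069219
poisonous: (59/128) × (51/59) × (29/59) × (29/59) × (52/59) ≈ 0.0848406
P(poisonous | x) = 0.0848406 / 0.0917625 ≈ 0.925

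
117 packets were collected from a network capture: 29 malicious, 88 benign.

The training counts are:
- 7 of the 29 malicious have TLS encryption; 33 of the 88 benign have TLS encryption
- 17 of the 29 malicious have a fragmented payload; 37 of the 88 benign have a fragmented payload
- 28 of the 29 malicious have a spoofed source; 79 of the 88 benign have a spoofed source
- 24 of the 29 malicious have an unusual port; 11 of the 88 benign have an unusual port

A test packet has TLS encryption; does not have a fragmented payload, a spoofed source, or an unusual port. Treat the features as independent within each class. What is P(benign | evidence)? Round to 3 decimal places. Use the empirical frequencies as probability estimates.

0.990

malicious: (29/117) × (7/29) × (12/29) × (1/29) × (5/29) ≈ 0.000147187
benign: (88/117) × (33/88) × (51/88) × (9/88) × (77/88) ≈ 0.014628
P(benign | x) = 0.014628 / 0.014775187 ≈ 0.990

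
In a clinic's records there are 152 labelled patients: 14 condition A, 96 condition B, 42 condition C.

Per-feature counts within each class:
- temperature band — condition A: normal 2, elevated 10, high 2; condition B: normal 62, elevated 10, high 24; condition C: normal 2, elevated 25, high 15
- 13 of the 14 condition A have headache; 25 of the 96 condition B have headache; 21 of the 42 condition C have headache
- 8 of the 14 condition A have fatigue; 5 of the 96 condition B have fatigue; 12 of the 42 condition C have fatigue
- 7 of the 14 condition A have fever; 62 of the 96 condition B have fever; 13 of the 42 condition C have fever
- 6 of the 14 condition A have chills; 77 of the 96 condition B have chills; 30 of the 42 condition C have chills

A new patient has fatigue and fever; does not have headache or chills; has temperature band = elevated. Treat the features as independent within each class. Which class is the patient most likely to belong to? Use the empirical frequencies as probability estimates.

condition C

condition A: (14/152) × (10/14) × (1/14) × (8/14) × (7/14) × (8/14) ≈ 0.000767224
condition B: (96/152) × (10/96) × (71/96) × (5/96) × (62/96) × (19/96) ≈ 0.000323925
condition C: (42/152) × (25/42) × (21/42) × (12/42) × (13/42) × (12/42) ≈ 0.0020779
Highest score → condition C.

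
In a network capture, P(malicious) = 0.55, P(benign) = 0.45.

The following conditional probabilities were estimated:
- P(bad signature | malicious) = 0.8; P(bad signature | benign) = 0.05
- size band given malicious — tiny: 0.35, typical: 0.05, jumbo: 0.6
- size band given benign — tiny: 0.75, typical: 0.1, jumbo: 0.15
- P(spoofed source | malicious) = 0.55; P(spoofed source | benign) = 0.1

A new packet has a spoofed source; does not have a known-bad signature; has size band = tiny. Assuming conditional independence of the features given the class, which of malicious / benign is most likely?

malicious: 0.55 × (1−0.8) × 0.35 × 0.55 = 0.021175
benign: 0.45 × (1−0.05) × 0.75 × 0.1 = 0.0320625
Highest score → benign.

benign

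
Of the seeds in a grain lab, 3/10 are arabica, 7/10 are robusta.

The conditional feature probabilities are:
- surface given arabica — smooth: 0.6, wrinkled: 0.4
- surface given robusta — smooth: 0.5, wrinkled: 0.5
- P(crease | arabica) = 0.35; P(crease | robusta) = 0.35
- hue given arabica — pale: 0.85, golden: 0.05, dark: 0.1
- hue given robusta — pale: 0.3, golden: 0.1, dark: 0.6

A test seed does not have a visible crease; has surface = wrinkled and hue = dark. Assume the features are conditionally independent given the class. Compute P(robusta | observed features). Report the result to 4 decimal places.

arabica: 0.3 × 0.4 × (1−0.35) × 0.1 = 0.0078
robusta: 0.7 × 0.5 × (1−0.35) × 0.6 = 0.1365
P(robusta | x) = 0.1365 / 0.1443 ≈ 0.9459

0.9459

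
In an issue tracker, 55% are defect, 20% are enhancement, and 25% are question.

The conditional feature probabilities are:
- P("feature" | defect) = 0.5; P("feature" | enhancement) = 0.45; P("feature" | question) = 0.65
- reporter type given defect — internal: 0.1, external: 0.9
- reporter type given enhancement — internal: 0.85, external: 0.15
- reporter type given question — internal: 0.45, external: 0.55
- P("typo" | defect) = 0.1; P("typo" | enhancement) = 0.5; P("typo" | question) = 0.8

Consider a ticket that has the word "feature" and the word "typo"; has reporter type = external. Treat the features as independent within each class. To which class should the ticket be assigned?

defect: 0.55 × 0.5 × 0.9 × 0.1 = 0.02475
enhancement: 0.2 × 0.45 × 0.15 × 0.5 = 0.00675
question: 0.25 × 0.65 × 0.55 × 0.8 = 0.0715
Highest score → question.

question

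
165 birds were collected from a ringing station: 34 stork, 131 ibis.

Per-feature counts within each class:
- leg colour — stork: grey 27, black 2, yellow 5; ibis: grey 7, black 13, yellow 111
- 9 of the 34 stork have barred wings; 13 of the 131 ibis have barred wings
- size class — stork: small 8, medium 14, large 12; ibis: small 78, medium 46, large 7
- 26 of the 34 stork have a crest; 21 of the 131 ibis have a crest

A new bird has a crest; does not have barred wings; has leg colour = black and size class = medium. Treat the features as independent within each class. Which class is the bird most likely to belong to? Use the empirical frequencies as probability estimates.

stork: (34/165) × (2/34) × (25/34) × (14/34) × (26/34) ≈ 0.00280641
ibis: (131/165) × (13/131) × (118/131) × (46/131) × (21/131) ≈ 0.00399489
Highest score → ibis.

ibis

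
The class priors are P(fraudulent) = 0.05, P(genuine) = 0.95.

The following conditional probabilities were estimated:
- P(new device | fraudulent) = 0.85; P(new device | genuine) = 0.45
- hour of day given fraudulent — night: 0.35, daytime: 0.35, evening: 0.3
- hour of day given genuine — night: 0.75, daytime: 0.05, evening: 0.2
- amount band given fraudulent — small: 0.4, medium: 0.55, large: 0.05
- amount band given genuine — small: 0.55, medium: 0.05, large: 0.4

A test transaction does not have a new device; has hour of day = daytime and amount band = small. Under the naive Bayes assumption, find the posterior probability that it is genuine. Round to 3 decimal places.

fraudulent: 0.05 × (1−0.85) × 0.35 × 0.4 = 0.00105
genuine: 0.95 × (1−0.45) × 0.05 × 0.55 = 0.01436875
P(genuine | x) = 0.01436875 / 0.01541875 ≈ 0.932

0.932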